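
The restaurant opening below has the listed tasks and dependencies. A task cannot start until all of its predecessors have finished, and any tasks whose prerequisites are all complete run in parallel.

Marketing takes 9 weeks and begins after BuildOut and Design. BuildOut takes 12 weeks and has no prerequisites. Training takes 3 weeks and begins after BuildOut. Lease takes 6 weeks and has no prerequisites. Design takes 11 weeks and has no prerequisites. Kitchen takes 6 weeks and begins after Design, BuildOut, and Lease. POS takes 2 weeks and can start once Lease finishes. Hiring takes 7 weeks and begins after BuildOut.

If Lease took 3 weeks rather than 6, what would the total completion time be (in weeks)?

21

Actual critical path: BuildOut→Marketing = 12+9 = 21 ⇒ 21 weeks.
The longest path through Lease is only 12 weeks, so Lease has float 9.
That remains the longest chain; total 21 weeks.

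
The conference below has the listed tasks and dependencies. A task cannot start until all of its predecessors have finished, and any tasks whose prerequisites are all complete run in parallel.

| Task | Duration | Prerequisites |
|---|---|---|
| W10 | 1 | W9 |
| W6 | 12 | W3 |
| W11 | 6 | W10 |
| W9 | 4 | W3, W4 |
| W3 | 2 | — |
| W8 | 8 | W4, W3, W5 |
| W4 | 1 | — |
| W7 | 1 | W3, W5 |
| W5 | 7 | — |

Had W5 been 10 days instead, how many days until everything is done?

As given, the longest chain is W5→W8 = 7+8 = 15, so the finish is 15 days.
W5 is on the critical path; changing it to 10 makes that path 18 days.
The critical path is still W5→W8; finish is now 18 days.

18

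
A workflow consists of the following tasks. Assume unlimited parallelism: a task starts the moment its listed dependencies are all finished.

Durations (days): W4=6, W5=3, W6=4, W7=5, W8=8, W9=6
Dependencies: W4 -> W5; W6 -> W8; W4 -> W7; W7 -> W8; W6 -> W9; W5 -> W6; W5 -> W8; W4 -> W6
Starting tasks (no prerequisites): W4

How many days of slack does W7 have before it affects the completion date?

W4→W5→W6→W8 = 6+3+4+8 = 21 sets the makespan at 21 days.
Longest path through W7: 19 days (earliest finish 11, latest finish 13).
Float = 21 − 19 = 2.

2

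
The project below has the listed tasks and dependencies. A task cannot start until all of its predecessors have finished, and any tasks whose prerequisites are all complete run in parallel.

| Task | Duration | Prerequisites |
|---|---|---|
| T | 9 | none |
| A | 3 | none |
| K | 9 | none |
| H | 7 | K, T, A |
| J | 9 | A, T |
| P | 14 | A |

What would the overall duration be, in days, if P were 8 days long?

18

As given, the longest chain is T→J = 9+9 = 18, so the finish is 18 days.
P has 1 day of float (longest path through it is 17).
No other chain overtakes it, so the finish is 18 days.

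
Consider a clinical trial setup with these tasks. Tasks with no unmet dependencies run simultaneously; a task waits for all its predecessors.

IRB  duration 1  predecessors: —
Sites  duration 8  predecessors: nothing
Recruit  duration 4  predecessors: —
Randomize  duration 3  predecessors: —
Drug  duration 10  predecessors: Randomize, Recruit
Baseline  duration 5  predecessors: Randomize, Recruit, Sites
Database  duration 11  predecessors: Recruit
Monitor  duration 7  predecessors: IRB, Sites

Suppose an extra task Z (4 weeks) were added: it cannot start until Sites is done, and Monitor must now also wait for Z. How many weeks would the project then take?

Originally the project takes 15 weeks.
With Z inserted, Monitor now waits for max(IRB, Sites, Z).
New critical path: Sites→Z→Monitor = 8+4+7 = 19 ⇒ 19 weeks.

19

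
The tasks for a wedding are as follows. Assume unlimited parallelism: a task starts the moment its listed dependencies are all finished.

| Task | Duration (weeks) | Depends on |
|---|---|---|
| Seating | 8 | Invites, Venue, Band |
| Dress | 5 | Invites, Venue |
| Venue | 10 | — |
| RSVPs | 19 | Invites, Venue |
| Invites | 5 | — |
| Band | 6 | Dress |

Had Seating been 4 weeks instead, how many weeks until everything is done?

29

The binding path is Venue→Dress→Band→Seating = 10+5+6+8 = 29; finish at 29 weeks.
Seating is on the critical path; changing it to 4 makes that path 25 weeks.
New critical path: Venue→RSVPs = 10+19 = 29 ⇒ 29 weeks.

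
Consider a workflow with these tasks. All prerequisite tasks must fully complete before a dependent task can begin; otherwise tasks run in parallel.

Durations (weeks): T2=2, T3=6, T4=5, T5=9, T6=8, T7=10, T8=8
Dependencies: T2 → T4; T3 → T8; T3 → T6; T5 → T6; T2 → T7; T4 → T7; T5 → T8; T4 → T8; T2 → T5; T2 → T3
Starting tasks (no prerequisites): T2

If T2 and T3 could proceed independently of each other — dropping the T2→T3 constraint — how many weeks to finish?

Original critical path: T2→T5→T6 = 2+9+8 = 19 ⇒ 19 weeks.
Without T2→T3, T3's earliest start moves from 2 to 0.
New critical path: T2→T5→T6 = 2+9+8 = 19 ⇒ 19 weeks.

19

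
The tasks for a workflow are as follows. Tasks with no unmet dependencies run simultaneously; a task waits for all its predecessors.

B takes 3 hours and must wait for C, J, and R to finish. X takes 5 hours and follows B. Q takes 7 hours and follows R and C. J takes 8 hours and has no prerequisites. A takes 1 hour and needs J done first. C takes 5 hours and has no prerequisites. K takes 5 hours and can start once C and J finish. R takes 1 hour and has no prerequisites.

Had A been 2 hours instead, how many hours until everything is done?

16

As given, the longest chain is J→B→X = 8+3+5 = 16, so the finish is 16 hours.
A is off the critical path — its longest chain is 9 hours, giving 7 of slack.
The critical path is still J→B→X; finish is now 16 hours.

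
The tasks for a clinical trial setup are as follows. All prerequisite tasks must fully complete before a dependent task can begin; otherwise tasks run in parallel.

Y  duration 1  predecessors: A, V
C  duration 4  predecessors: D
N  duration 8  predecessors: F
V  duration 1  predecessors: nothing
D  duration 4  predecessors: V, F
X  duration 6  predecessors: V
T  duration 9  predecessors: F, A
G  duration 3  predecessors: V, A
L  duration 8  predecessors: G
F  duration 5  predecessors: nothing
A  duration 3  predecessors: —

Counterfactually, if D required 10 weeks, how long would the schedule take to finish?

19

Baseline: A→G→L = 3+3+8 = 14 → 14 weeks.
D has 1 week of float (longest path through it is 13).
The binding chain switches to F→D→C = 5+10+4 = 19; finish 19 weeks.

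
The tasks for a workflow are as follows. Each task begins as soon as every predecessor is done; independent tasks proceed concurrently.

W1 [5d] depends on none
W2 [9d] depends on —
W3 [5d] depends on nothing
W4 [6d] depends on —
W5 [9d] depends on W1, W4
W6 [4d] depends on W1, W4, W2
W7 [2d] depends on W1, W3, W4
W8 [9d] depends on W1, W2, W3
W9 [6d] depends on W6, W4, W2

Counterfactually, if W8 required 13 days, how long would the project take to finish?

22

As given, the longest chain is W2→W6→W9 = 9+4+6 = 19, so the finish is 19 days.
W8 has 1 day of float (longest path through it is 18).
The binding chain switches to W2→W8 = 9+13 = 22; finish 22 days.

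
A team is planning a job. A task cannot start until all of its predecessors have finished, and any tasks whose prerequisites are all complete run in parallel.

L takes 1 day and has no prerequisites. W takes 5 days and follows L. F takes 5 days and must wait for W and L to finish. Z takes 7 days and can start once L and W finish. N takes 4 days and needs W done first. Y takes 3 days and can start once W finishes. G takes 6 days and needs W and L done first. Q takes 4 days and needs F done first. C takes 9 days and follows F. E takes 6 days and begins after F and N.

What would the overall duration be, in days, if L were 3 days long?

22

Baseline: L→W→F→C = 1+5+5+9 = 20 → 20 days.
L is on the critical path; changing it to 3 makes that path 22 days.
No other chain overtakes it, so the finish is 22 days.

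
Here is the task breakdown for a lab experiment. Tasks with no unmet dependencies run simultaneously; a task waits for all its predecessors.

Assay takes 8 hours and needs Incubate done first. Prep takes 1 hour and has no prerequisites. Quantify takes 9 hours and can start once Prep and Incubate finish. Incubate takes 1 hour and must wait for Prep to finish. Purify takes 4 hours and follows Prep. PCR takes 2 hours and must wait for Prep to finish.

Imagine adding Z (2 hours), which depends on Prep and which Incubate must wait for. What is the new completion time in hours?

Originally the schedule takes 11 hours.
With Z inserted, Incubate now waits for max(Prep, Z).
New critical path: Prep→Z→Incubate→Quantify = 1+2+1+9 = 13 ⇒ 13 hours.

13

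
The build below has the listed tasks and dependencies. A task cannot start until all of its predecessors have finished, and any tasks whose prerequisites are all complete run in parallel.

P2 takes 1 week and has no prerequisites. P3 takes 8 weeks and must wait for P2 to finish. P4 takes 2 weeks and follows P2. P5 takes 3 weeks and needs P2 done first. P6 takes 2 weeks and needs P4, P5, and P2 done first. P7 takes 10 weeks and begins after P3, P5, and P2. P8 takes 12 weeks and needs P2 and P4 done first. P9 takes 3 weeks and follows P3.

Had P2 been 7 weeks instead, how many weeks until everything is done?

The binding path is P2→P3→P7 = 1+8+10 = 19; finish at 19 weeks.
P2 lies on that path, so at 7 weeks the path becomes 25 weeks.
That remains the longest chain; total 25 weeks.

25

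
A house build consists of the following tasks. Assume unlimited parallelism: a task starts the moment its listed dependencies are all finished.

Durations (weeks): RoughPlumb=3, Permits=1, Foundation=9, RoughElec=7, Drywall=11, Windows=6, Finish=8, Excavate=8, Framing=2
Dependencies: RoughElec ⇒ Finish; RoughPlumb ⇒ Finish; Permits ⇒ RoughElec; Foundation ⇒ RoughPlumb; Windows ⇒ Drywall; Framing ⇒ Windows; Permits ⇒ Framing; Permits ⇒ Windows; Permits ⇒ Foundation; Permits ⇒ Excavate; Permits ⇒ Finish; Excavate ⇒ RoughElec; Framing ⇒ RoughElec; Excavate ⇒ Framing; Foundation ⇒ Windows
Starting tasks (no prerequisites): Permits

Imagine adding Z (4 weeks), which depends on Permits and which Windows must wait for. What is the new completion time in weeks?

28

Originally the house build takes 28 weeks.
With Z inserted, Windows now waits for max(Framing, Permits, Foundation, Z).
New critical path: Permits→Excavate→Framing→Windows→Drywall = 1+8+2+6+11 = 28 ⇒ 28 weeks.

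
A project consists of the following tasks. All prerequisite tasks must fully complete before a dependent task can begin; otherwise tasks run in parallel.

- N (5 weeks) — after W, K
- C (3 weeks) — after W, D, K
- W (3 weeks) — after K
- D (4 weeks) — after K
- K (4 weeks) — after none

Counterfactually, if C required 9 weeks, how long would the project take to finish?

17

Actual critical path: K→W→N = 4+3+5 = 12 ⇒ 12 weeks.
The longest path through C is only 11 weeks, so C has float 1.
New critical path: K→D→C = 4+4+9 = 17 ⇒ 17 weeks.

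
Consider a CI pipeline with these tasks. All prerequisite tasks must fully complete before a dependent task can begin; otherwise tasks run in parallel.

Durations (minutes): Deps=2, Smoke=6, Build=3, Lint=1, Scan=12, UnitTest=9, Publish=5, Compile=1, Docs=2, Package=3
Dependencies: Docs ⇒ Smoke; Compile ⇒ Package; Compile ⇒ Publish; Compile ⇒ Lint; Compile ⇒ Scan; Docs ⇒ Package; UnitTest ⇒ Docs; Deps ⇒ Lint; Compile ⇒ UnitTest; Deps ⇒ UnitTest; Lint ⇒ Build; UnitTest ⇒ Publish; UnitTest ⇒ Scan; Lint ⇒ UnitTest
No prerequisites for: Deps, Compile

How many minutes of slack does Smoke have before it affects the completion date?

Deps→Lint→UnitTest→Scan = 2+1+9+12 = 24 sets the makespan at 24 minutes.
Smoke finishes as early as 20 and must finish by 24.
Slack of Smoke = 18 − 14 = 4 minutes.

4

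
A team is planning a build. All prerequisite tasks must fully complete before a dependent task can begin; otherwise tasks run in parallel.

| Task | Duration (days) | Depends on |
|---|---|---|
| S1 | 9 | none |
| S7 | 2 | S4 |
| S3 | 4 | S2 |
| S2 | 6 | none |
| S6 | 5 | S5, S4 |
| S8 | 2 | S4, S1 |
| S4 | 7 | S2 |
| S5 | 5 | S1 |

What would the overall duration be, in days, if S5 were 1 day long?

As given, the longest chain is S1→S5→S6 = 9+5+5 = 19, so the finish is 19 days.
S5 lies on that path, so at 1 day the path becomes 15 days.
New critical path: S2→S4→S6 = 6+7+5 = 18 ⇒ 18 days.

18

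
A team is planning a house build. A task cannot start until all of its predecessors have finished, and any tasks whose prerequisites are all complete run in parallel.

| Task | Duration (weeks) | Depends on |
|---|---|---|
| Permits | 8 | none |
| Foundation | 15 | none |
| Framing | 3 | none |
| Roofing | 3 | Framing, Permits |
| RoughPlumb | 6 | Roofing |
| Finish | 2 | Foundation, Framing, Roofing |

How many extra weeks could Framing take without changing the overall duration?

Permits→Roofing→RoughPlumb = 8+3+6 = 17 sets the makespan at 17 weeks.
Framing finishes as early as 3 and must finish by 8.
Float = 17 − 12 = 5.

5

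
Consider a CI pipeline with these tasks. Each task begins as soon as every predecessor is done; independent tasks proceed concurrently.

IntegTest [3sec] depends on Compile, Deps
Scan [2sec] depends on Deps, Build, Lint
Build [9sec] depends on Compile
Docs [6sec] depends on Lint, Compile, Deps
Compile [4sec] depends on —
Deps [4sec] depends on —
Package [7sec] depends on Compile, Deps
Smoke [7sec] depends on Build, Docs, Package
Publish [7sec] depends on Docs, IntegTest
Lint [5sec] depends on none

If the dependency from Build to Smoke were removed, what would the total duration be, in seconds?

18

Before: longest chain Compile→Build→Smoke = 4+9+7 = 20, finish 20.
Without Build→Smoke, Smoke's earliest start moves from 13 to 11.
After: Deps→Package→Smoke = 4+7+7 = 18 → 18 seconds.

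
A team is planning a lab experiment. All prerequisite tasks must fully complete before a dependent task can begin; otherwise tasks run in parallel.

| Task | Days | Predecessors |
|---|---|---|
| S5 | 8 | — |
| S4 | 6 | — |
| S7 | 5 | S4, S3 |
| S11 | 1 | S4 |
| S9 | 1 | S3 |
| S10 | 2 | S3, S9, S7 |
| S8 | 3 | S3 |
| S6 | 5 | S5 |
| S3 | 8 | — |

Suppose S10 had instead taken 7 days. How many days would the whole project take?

The binding path is S3→S7→S10 = 8+5+2 = 15; finish at 15 days.
Since S10 is critical, the +5 change carries straight to that chain (now 20 days).
That remains the longest chain; total 20 days.

20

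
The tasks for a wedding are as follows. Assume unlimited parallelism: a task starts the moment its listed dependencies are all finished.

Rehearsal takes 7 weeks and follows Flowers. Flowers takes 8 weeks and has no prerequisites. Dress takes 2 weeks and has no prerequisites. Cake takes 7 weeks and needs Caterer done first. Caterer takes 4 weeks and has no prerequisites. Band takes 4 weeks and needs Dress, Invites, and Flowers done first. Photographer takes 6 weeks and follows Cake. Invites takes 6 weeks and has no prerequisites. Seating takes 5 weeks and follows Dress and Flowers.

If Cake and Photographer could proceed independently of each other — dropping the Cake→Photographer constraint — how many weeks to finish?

With the dependency in place, Caterer→Cake→Photographer = 4+7+6 = 17 sets the finish at 17 weeks.
Without Cake→Photographer, Photographer's earliest start moves from 11 to 0.
The longest chain is now Flowers→Rehearsal = 8+7 = 15, so the job takes 15 weeks.

15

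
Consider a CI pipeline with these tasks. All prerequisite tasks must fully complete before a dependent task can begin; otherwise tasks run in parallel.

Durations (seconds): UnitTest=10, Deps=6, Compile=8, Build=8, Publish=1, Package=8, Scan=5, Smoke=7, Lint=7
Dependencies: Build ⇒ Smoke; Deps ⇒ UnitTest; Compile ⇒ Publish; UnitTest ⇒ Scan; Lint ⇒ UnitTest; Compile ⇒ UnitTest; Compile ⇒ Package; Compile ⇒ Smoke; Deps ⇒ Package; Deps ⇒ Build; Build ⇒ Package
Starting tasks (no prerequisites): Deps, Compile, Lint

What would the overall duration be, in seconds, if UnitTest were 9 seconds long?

22

The binding path is Compile→UnitTest→Scan = 8+10+5 = 23; finish at 23 seconds.
UnitTest is on the critical path; changing it to 9 makes that path 22 seconds.
The binding chain switches to Deps→Build→Package = 6+8+8 = 22; finish 22 seconds.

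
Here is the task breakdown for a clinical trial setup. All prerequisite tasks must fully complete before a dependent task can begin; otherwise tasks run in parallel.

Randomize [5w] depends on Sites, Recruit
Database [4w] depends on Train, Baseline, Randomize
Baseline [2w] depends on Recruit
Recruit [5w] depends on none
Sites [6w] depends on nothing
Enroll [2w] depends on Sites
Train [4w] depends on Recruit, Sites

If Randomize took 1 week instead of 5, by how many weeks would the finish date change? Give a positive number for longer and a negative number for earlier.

-1

Critical path before the change: Sites→Randomize→Database = 6+5+4 = 15 giving 15 weeks.
Randomize is on the critical path; changing it to 1 makes that path 11 weeks.
The binding chain switches to Sites→Train→Database = 6+4+4 = 14; finish 14 weeks.
Change in finish: 14 − 15 = -1 weeks.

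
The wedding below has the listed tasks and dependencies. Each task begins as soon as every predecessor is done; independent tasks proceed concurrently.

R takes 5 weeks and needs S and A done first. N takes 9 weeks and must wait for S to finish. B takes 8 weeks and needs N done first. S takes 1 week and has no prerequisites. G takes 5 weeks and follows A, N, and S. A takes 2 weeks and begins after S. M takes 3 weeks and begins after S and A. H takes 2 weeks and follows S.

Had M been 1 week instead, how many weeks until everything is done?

18

As given, the longest chain is S→N→B = 1+9+8 = 18, so the finish is 18 weeks.
M is off the critical path — its longest chain is 6 weeks, giving 12 of slack.
That remains the longest chain; total 18 weeks.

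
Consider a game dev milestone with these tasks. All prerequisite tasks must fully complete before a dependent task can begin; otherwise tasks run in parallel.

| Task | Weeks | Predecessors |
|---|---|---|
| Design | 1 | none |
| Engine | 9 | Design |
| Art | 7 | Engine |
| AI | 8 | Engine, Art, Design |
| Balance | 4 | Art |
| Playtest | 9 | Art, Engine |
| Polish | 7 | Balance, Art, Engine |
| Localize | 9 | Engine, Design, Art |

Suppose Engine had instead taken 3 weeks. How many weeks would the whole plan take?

Actual critical path: Design→Engine→Art→Balance→Polish = 1+9+7+4+7 = 28 ⇒ 28 weeks.
Since Engine is critical, the -6 change carries straight to that chain (now 22 weeks).
No other chain overtakes it, so the finish is 22 weeks.

22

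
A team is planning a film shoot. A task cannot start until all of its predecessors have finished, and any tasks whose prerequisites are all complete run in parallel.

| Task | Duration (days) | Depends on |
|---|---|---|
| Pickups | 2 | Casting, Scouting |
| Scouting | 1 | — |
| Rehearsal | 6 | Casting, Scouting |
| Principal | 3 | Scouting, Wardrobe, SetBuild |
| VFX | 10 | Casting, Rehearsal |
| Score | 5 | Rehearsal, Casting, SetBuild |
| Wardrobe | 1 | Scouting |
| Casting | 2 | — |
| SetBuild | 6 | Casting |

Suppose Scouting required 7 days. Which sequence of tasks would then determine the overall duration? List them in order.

As given, the longest chain is Casting→Rehearsal→VFX = 2+6+10 = 18, so the finish is 18 days.
Scouting is off the critical path — its longest chain is 17 days, giving 1 of slack.
Now Scouting→Rehearsal→VFX = 7+6+10 = 23 is longest, so the finish becomes 23 days.

Scouting, Rehearsal, VFX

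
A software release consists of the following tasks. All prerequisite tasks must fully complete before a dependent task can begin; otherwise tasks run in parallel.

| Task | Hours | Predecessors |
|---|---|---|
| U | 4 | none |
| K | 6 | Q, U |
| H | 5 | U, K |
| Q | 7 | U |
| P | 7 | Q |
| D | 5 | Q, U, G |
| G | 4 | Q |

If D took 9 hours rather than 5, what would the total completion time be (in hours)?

24

Critical path before the change: U→Q→K→H = 4+7+6+5 = 22 giving 22 hours.
D is off the critical path — its longest chain is 20 hours, giving 2 of slack.
Now U→Q→G→D = 4+7+4+9 = 24 is longest, so the finish becomes 24 hours.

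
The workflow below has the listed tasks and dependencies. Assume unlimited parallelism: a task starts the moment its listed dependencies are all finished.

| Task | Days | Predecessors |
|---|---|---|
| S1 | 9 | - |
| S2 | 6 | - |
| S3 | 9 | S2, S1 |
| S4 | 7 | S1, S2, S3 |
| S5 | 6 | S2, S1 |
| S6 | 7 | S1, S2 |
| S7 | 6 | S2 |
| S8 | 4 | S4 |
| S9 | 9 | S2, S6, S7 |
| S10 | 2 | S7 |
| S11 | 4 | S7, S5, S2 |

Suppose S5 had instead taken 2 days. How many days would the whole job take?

29

The binding path is S1→S3→S4→S8 = 9+9+7+4 = 29; finish at 29 days.
S5 has 10 days of float (longest path through it is 19).
That remains the longest chain; total 29 days.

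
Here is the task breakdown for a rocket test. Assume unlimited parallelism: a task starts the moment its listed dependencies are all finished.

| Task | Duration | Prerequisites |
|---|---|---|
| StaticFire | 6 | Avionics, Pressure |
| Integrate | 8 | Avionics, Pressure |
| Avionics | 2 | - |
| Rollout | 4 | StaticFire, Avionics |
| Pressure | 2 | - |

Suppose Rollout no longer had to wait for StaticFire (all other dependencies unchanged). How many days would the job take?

Original critical path: Avionics→StaticFire→Rollout = 2+6+4 = 12 ⇒ 12 days.
Without StaticFire→Rollout, Rollout's earliest start moves from 8 to 2.
New critical path: Avionics→Integrate = 2+8 = 10 ⇒ 10 days.

10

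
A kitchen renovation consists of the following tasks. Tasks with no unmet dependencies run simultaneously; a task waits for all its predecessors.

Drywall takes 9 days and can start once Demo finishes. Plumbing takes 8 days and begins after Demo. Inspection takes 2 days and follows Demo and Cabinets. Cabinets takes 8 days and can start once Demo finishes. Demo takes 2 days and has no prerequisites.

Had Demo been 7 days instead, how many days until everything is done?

As given, the longest chain is Demo→Cabinets→Inspection = 2+8+2 = 12, so the finish is 12 days.
Demo lies on that path, so at 7 days the path becomes 17 days.
That remains the longest chain; total 17 days.

17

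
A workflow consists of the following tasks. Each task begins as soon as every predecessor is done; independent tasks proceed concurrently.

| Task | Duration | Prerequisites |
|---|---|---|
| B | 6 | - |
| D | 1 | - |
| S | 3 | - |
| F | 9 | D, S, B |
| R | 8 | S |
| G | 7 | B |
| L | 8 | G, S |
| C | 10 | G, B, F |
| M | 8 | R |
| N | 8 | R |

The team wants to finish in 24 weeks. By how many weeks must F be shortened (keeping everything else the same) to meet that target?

Current finish: 25 weeks; target: 24.
F is on every critical path, so each week cut from F cuts the finish by one (this holds down to a finish of 23).
Need 25 − 24 = 1 week off F → F becomes 8 weeks, finish becomes 24.

1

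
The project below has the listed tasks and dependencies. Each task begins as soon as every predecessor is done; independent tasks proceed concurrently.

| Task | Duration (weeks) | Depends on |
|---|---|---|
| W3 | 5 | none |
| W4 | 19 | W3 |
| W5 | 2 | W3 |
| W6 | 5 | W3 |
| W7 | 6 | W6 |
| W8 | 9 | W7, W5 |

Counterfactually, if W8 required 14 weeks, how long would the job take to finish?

30

As given, the longest chain is W3→W6→W7→W8 = 5+5+6+9 = 25, so the finish is 25 weeks.
W8 is on the critical path; changing it to 14 makes that path 30 weeks.
That remains the longest chain; total 30 weeks.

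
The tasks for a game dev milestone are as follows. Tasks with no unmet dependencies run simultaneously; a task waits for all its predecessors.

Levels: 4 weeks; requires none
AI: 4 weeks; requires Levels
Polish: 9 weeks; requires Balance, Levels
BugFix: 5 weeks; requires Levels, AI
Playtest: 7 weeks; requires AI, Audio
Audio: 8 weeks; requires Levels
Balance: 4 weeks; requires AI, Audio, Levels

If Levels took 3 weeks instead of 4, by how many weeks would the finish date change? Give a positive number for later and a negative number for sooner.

Actual critical path: Levels→Audio→Balance→Polish = 4+8+4+9 = 25 ⇒ 25 weeks.
Levels is on the critical path; changing it to 3 makes that path 24 weeks.
That remains the longest chain; total 24 weeks.
Change in finish: 24 − 25 = -1 weeks.

-1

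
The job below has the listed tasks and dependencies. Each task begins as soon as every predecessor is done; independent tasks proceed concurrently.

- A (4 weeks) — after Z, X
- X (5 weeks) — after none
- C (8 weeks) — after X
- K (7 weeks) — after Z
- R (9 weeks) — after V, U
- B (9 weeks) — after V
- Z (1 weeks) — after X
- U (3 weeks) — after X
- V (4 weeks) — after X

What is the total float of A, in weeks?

Critical path: X→V→B = 5+4+9 = 18, so the finish is 18 weeks.
The longest chain containing A totals 10 weeks.
Slack of A = 14 − 6 = 8 weeks.

8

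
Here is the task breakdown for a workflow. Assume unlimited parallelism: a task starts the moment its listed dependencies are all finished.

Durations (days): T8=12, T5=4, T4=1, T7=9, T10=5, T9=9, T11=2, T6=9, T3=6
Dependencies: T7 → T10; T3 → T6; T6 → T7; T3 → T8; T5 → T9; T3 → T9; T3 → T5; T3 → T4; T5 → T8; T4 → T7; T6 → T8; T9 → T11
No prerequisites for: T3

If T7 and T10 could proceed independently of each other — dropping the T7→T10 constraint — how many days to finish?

With the dependency in place, T3→T6→T7→T10 = 6+9+9+5 = 29 sets the finish at 29 days.
Without T7→T10, T10's earliest start moves from 24 to 0.
The longest chain is now T3→T6→T8 = 6+9+12 = 27, so the schedule takes 27 days.

27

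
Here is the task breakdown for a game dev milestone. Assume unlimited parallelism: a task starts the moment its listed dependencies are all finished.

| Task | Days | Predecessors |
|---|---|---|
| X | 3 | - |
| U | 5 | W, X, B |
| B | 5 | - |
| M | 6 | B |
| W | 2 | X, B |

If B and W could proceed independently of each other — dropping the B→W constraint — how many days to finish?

Before: longest chain B→W→U = 5+2+5 = 12, finish 12.
Without B→W, W's earliest start moves from 5 to 3.
The longest chain is now B→M = 5+6 = 11, so the project takes 11 days.

11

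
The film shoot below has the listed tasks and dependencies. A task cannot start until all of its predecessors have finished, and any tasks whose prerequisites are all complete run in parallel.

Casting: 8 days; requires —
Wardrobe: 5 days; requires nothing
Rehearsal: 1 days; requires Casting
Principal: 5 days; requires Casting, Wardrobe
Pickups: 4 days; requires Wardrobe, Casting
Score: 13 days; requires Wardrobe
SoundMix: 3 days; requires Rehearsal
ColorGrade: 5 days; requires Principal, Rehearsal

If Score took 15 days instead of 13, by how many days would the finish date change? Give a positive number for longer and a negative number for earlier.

2

Critical path before the change: Wardrobe→Score = 5+13 = 18 giving 18 days.
Since Score is critical, the +2 change carries straight to that chain (now 20 days).
That remains the longest chain; total 20 days.
Change in finish: 20 − 18 = +2 days.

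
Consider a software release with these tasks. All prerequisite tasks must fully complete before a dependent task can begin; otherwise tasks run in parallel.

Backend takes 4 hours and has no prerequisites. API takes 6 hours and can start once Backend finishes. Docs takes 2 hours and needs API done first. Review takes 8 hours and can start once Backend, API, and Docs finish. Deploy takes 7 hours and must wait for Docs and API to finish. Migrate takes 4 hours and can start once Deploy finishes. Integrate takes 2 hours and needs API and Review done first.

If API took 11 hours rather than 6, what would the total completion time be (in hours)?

Actual critical path: Backend→API→Docs→Deploy→Migrate = 4+6+2+7+4 = 23 ⇒ 23 hours.
API is on the critical path; changing it to 11 makes that path 28 hours.
The critical path is still Backend→API→Docs→Deploy→Migrate; finish is now 28 hours.

28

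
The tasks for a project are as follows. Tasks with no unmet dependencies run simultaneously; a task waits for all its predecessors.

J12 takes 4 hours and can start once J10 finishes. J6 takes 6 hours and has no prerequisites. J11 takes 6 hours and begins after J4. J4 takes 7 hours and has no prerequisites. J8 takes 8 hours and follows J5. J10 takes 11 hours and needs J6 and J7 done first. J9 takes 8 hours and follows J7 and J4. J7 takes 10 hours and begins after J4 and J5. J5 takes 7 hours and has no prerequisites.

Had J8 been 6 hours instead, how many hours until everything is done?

The binding path is J4→J7→J10→J12 = 7+10+11+4 = 32; finish at 32 hours.
J8 has 17 hours of float (longest path through it is 15).
That remains the longest chain; total 32 hours.

32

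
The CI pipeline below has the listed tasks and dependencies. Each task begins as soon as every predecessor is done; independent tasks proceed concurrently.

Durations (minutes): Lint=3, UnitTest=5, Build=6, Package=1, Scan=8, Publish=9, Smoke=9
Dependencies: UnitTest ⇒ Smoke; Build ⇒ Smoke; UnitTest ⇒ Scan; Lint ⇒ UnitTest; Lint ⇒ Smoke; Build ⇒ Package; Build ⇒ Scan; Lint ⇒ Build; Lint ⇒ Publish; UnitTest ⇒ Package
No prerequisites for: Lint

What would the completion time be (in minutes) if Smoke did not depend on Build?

With the dependency in place, Lint→Build→Smoke = 3+6+9 = 18 sets the finish at 18 minutes.
Without Build→Smoke, Smoke's earliest start moves from 9 to 8.
After: Lint→UnitTest→Smoke = 3+5+9 = 17 → 17 minutes.

17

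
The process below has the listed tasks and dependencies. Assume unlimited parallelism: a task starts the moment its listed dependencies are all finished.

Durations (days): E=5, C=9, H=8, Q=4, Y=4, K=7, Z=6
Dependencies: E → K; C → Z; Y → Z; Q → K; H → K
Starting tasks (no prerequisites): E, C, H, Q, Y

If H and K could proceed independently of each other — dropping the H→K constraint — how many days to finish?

15

Before: longest chain C→Z = 9+6 = 15, finish 15.
Without H→K, K's earliest start moves from 8 to 5.
New critical path: C→Z = 9+6 = 15 ⇒ 15 days.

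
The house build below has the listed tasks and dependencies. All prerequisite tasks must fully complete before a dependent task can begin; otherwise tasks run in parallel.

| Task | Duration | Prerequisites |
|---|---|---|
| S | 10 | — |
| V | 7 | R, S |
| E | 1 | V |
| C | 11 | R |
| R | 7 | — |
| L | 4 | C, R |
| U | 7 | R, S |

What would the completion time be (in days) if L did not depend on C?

Before: longest chain R→C→L = 7+11+4 = 22, finish 22.
Without C→L, L's earliest start moves from 18 to 7.
After: S→V→E = 10+7+1 = 18 → 18 days.

18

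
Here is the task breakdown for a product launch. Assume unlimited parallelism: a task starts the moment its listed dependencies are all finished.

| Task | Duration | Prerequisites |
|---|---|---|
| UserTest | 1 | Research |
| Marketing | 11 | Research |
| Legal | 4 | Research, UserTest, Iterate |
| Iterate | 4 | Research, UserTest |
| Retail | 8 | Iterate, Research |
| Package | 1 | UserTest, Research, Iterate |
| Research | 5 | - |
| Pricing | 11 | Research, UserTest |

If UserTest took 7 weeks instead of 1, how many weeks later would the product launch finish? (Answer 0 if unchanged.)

6

Critical path before the change: Research→UserTest→Iterate→Retail = 5+1+4+8 = 18 giving 18 weeks.
UserTest lies on that path, so at 7 weeks the path becomes 24 weeks.
No other chain overtakes it, so the finish is 24 weeks.
Change in finish: 24 − 18 = +6 weeks.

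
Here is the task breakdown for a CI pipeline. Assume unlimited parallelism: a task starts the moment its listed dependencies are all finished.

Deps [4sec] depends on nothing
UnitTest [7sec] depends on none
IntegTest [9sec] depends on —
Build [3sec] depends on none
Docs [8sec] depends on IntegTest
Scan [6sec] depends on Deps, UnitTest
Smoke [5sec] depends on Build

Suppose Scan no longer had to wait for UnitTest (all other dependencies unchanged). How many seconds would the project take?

17

With the dependency in place, IntegTest→Docs = 9+8 = 17 sets the finish at 17 seconds.
Without UnitTest→Scan, Scan's earliest start moves from 7 to 4.
The longest chain is now IntegTest→Docs = 9+8 = 17, so the project takes 17 seconds.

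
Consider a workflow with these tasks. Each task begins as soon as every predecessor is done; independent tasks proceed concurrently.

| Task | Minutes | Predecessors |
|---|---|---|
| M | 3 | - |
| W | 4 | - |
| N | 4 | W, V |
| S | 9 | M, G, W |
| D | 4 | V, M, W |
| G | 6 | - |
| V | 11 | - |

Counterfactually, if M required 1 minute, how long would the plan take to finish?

15

The binding path is G→S = 6+9 = 15; finish at 15 minutes.
M is off the critical path — its longest chain is 12 minutes, giving 3 of slack.
That remains the longest chain; total 15 minutes.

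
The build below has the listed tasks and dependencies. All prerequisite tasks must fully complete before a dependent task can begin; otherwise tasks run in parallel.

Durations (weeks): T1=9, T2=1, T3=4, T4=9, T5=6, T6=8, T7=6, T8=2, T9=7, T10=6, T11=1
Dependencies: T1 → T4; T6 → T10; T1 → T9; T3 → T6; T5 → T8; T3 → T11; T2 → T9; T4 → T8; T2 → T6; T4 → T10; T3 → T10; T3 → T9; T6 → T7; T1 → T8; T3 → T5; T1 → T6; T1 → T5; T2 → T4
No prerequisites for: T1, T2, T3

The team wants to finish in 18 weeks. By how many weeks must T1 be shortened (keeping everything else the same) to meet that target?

Current finish: 24 weeks; target: 18.
T1 is on every critical path, so each week cut from T1 cuts the finish by one (this holds down to a finish of 18).
Need 24 − 18 = 6 weeks off T1 → T1 becomes 3 weeks, finish becomes 18.

6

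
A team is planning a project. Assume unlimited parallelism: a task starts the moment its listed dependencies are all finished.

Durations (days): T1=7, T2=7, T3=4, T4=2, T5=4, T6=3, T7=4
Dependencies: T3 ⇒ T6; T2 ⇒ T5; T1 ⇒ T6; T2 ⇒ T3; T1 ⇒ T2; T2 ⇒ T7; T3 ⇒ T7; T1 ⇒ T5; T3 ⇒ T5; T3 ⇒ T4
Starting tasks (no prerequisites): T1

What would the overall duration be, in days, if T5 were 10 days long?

28

Critical path before the change: T1→T2→T3→T5 = 7+7+4+4 = 22 giving 22 days.
Since T5 is critical, the +6 change carries straight to that chain (now 28 days).
That remains the longest chain; total 28 days.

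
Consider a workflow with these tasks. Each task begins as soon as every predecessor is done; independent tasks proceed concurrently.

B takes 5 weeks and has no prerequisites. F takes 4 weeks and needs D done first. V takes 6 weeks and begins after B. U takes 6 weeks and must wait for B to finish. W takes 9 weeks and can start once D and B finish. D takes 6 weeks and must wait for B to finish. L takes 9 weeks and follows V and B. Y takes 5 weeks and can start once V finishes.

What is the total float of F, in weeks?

Critical path: B→D→W = 5+6+9 = 20, so the finish is 20 weeks.
Longest path through F: 15 weeks (earliest finish 15, latest finish 20).
Slack of F = 16 − 11 = 5 weeks.

5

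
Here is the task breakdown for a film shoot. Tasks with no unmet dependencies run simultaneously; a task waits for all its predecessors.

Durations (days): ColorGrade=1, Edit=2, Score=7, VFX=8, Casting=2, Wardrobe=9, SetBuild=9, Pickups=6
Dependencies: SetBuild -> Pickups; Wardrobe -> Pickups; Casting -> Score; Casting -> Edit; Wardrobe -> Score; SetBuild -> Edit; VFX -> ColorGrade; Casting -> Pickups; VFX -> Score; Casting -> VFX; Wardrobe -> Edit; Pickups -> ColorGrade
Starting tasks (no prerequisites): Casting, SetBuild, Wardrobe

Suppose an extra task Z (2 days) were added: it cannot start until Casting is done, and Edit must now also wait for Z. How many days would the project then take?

17

Originally the project takes 17 days.
With Z inserted, Edit now waits for max(SetBuild, Casting, Wardrobe, Z).
New critical path: Casting→VFX→Score = 2+8+7 = 17 ⇒ 17 days.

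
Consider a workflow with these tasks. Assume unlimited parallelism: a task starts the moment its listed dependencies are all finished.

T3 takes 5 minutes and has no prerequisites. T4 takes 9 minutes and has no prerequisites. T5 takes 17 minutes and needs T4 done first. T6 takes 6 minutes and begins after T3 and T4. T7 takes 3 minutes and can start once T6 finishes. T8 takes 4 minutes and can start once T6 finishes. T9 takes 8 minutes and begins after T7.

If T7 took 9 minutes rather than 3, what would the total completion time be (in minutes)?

Critical path before the change: T4→T6→T7→T9 = 9+6+3+8 = 26 giving 26 minutes.
T7 is on the critical path; changing it to 9 makes that path 32 minutes.
That remains the longest chain; total 32 minutes.

32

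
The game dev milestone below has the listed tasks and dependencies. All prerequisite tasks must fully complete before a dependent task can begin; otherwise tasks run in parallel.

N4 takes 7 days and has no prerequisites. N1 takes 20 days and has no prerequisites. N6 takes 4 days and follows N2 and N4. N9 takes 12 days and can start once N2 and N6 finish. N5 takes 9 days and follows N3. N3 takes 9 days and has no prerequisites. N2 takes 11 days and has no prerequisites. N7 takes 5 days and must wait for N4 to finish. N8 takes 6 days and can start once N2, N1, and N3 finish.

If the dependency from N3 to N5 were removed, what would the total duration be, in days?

Original critical path: N2→N6→N9 = 11+4+12 = 27 ⇒ 27 days.
Without N3→N5, N5's earliest start moves from 9 to 0.
The longest chain is now N2→N6→N9 = 11+4+12 = 27, so the game dev milestone takes 27 days.

27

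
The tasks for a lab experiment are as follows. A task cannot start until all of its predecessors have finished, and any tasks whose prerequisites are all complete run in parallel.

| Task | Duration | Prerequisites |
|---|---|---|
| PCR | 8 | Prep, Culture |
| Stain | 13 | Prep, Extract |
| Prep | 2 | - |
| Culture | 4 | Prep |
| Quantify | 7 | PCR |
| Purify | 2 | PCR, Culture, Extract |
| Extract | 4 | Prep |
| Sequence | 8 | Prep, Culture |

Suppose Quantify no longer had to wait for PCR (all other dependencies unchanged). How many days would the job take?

19

With the dependency in place, Prep→Culture→PCR→Quantify = 2+4+8+7 = 21 sets the finish at 21 days.
Without PCR→Quantify, Quantify's earliest start moves from 14 to 0.
New critical path: Prep→Extract→Stain = 2+4+13 = 19 ⇒ 19 days.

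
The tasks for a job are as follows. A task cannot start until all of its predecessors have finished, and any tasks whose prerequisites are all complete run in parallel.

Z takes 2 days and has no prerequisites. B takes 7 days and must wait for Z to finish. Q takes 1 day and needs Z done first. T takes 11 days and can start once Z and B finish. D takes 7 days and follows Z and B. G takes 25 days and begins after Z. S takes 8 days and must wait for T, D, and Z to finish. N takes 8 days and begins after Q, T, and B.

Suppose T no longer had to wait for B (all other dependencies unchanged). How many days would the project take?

Before: longest chain Z→B→T→S = 2+7+11+8 = 28, finish 28.
Without B→T, T's earliest start moves from 9 to 2.
After: Z→G = 2+25 = 27 → 27 days.

27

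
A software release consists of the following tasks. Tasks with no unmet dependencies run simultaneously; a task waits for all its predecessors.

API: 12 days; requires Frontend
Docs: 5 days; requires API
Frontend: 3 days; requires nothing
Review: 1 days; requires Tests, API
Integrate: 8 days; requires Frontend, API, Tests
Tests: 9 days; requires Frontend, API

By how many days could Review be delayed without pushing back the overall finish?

The longest chain is Frontend→API→Tests→Integrate = 3+12+9+8 = 32; overall finish 32 days.
The longest chain containing Review totals 25 days.
So Review can slip 32 − 25 = 7 days.

7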